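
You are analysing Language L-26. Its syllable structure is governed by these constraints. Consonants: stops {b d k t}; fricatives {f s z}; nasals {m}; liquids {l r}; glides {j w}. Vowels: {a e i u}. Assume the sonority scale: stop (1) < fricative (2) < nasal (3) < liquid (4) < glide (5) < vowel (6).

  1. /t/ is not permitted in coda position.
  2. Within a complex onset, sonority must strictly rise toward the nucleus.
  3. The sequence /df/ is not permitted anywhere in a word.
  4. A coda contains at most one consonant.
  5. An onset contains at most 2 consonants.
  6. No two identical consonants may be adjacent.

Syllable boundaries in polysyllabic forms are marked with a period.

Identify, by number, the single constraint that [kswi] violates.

[kswi]: syllable 1 onset /ksw/ has 3 consonants (> 2).
This is a violation of constraint 5: "An onset contains at most 2 consonants."
The remaining constraints (1, 2, 3, 4, 6) are satisfied.

5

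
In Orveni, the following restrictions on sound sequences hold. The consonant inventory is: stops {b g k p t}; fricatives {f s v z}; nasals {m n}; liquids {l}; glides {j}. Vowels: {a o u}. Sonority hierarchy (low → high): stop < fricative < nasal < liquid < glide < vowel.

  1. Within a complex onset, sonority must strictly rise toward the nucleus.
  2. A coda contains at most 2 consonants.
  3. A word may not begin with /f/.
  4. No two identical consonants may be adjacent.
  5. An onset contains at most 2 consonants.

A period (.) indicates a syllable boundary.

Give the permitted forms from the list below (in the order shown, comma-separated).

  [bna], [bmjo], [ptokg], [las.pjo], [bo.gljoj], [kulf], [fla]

[bna], [las.pjo], [kulf]

[bna] — σ1 onset /bn/ (1→3 rises), coda /∅/ ok → permitted
[bmjo] — violates constraint 5: syllable 1 onset /bmj/ has 3 consonants (> 2) → not permitted
[ptokg] — violates constraint 1: syllable 1 onset /pt/: /p/ (stop, 1) → /t/ (stop, 1) does not rise → not permitted
[las.pjo] — σ1 onset /l/, coda /s/ ok; σ2 onset /pj/ (1→5 rises), coda /∅/ ok → permitted
[bo.gljoj] — violates constraint 5: syllable 2 onset /glj/ has 3 consonants (> 2) → not permitted
[kulf] — σ1 onset /k/, coda /lf/ (2C) ok → permitted
[fla] — violates constraint 3: word begins with /f/ → not permitted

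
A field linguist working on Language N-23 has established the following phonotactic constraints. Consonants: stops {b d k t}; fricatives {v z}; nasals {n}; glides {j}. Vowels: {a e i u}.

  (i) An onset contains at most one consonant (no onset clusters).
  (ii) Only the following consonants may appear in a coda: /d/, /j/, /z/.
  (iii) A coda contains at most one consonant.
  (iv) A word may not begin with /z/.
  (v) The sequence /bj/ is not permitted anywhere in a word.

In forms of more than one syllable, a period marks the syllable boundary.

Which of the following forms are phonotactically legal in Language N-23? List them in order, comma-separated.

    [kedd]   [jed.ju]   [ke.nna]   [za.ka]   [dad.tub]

[jed.ju]

[kedd] — violates constraint (iii): syllable 1 coda /dd/ has 2 consonants (> 1) → phonotactically illegal
[jed.ju] — σ1 onset /j/, coda /d/ ok; σ2 onset /j/, coda /∅/ ok → phonotactically legal
[ke.nna] — violates constraint (i): syllable 2 onset /nn/ has 2 consonants (> 1) → phonotactically illegal
[za.ka] — violates constraint (iv): word begins with /z/ → phonotactically illegal
[dad.tub] — violates constraint (ii): syllable 2 coda contains /b/, which is not a licensed coda consonant → phonotactically illegal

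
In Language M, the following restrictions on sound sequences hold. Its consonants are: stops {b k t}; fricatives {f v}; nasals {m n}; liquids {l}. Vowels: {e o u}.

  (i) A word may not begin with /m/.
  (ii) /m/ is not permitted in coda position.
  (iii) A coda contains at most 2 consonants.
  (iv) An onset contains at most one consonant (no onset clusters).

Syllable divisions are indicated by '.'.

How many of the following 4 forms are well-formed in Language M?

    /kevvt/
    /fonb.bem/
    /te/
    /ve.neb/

2

/kevvt/ — violates constraint (iii): syllable 1 coda /vvt/ has 3 consonants (> 2) → ill-formed
/fonb.bem/ — violates constraint (ii): syllable 2 coda contains /m/ → ill-formed
/te/ — σ1 onset /t/, coda /∅/ ok → well-formed
/ve.neb/ — σ1 onset /v/, coda /∅/ ok; σ2 onset /n/, coda /b/ ok → well-formed
Well-formed: /te/, /ve.neb/ → 2.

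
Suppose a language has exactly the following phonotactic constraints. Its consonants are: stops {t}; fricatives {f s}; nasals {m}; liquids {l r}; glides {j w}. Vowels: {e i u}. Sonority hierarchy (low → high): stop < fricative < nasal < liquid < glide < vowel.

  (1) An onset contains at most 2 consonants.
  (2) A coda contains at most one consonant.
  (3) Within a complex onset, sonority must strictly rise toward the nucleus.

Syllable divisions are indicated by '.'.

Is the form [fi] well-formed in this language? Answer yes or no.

yes

[fi] — σ1 onset /f/, coda /∅/ ok → well-formed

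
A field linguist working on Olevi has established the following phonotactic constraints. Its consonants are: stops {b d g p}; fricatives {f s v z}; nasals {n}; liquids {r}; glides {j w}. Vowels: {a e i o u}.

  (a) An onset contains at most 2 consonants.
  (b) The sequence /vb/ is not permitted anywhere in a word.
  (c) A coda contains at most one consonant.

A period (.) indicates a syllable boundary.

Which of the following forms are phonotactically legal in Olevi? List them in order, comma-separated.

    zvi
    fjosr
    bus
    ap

zvi — σ1 onset /zv/ (2C), coda /∅/ ok → phonotactically legal
fjosr — violates constraint (c): syllable 1 coda /sr/ has 2 consonants (> 1) → phonotactically illegal
bus — σ1 onset /b/, coda /s/ ok → phonotactically legal
ap — σ1 onset /∅/, coda /p/ ok → phonotactically legal

zvi, bus, ap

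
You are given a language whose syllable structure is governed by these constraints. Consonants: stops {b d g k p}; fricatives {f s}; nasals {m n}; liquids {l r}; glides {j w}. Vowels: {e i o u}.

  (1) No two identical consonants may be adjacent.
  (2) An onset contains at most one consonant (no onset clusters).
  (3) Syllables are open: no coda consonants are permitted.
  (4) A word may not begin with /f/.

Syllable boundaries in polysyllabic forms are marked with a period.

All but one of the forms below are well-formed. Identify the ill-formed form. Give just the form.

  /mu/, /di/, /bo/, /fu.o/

/mu/ — σ1 onset /m/, coda /∅/ ok → well-formed
/di/ — σ1 onset /d/, coda /∅/ ok → well-formed
/bo/ — σ1 onset /b/, coda /∅/ ok → well-formed
/fu.o/ — violates constraint 4: word begins with /f/ → ill-formed

/fu.o/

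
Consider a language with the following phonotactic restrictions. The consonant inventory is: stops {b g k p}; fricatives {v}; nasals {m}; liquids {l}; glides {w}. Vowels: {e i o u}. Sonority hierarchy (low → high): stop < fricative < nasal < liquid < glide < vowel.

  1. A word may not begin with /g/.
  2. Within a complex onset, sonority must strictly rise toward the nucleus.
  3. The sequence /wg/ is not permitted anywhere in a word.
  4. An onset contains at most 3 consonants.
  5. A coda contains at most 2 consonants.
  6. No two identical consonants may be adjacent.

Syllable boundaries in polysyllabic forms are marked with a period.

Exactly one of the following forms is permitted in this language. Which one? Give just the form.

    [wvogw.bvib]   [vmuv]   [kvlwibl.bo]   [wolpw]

[wvogw.bvib] — violates constraint 2: syllable 1 onset /wv/: /w/ (glide, 5) → /v/ (fricative, 2) does not rise → not permitted
[vmuv] — σ1 onset /vm/ (2→3 rises), coda /v/ ok → permitted
[kvlwibl.bo] — violates constraint 4: syllable 1 onset /kvlw/ has 4 consonants (> 3) → not permitted
[wolpw] — violates constraint 5: syllable 1 coda /lpw/ has 3 consonants (> 2) → not permitted

[vmuv]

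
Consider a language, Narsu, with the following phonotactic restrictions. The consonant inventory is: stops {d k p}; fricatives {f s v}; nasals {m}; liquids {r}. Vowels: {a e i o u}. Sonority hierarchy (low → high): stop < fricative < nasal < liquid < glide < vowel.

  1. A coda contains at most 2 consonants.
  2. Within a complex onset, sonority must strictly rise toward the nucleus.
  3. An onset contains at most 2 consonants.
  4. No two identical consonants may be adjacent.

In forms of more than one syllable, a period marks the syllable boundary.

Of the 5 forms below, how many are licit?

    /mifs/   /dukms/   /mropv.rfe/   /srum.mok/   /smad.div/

1

/mifs/ — σ1 onset /m/, coda /fs/ (2C) ok → licit
/dukms/ — violates constraint 1: syllable 1 coda /kms/ has 3 consonants (> 2) → illicit
/mropv.rfe/ — violates constraint 2: syllable 2 onset /rf/: /r/ (liquid, 4) → /f/ (fricative, 2) does not rise → illicit
/srum.mok/ — violates constraint 4: adjacent identical consonants /mm/ → illicit
/smad.div/ — violates constraint 4: adjacent identical consonants /dd/ → illicit
Licit: /mifs/ → 1.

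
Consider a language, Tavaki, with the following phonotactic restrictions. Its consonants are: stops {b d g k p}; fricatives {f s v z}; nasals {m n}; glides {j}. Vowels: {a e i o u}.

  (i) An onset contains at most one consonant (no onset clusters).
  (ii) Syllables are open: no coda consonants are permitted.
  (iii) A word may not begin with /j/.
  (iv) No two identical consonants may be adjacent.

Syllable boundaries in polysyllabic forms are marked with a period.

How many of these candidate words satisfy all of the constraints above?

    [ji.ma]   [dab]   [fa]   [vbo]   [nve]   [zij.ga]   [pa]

[ji.ma] — violates constraint (iii): word begins with /j/ → illicit
[dab] — violates constraint (ii): syllable 1 coda /b/ has 1 consonant (> 0) → illicit
[fa] — σ1 onset /f/, coda /∅/ ok → licit
[vbo] — violates constraint (i): syllable 1 onset /vb/ has 2 consonants (> 1) → illicit
[nve] — violates constraint (i): syllable 1 onset /nv/ has 2 consonants (> 1) → illicit
[zij.ga] — violates constraint (ii): syllable 1 coda /j/ has 1 consonant (> 0) → illicit
[pa] — σ1 onset /p/, coda /∅/ ok → licit
Licit: [fa], [pa] → 2.

2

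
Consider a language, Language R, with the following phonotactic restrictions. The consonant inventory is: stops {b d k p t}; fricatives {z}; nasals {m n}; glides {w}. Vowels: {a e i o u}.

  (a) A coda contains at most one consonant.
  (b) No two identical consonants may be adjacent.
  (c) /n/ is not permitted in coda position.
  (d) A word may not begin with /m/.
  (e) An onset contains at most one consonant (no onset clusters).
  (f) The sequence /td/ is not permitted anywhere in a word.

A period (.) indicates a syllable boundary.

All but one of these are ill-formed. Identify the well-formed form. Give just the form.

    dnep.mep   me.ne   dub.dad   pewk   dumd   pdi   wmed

dnep.mep — violates constraint (e): syllable 1 onset /dn/ has 2 consonants (> 1) → ill-formed
me.ne — violates constraint (d): word begins with /m/ → ill-formed
dub.dad — σ1 onset /d/, coda /b/ ok; σ2 onset /d/, coda /d/ ok → well-formed
pewk — violates constraint (a): syllable 1 coda /wk/ has 2 consonants (> 1) → ill-formed
dumd — violates constraint (a): syllable 1 coda /md/ has 2 consonants (> 1) → ill-formed
pdi — violates constraint (e): syllable 1 onset /pd/ has 2 consonants (> 1) → ill-formed
wmed — violates constraint (e): syllable 1 onset /wm/ has 2 consonants (> 1) → ill-formed

dub.dad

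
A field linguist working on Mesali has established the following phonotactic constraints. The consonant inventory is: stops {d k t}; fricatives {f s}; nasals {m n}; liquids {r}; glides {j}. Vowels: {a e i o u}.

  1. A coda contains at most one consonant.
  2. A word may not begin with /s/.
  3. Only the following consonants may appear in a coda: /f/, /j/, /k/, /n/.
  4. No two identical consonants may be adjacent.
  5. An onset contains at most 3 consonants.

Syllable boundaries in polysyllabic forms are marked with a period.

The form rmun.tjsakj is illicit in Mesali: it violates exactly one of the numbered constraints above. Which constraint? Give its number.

1

rmun.tjsakj: syllable 2 coda /kj/ has 2 consonants (> 1).
This is a violation of constraint 1: "A coda contains at most one consonant."
The remaining constraints (2, 3, 4, 5) are satisfied.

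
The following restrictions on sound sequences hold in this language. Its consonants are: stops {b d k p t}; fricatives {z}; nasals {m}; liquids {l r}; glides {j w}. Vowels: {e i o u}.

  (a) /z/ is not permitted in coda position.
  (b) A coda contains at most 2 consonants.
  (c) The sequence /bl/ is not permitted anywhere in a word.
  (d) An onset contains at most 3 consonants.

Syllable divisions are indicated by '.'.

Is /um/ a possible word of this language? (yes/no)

yes

/um/ — σ1 onset /∅/, coda /m/ ok → licit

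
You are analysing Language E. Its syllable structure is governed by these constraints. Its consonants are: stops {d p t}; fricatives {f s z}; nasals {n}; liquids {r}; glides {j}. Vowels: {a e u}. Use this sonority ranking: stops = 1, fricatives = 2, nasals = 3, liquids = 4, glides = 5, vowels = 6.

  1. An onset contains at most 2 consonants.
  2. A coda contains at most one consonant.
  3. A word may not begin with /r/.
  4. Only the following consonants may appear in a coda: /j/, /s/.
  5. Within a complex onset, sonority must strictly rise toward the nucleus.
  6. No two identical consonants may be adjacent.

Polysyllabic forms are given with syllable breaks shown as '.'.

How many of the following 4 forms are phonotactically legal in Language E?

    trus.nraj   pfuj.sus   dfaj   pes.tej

4

trus.nraj — σ1 onset /tr/ (1→4 rises), coda /s/ ok; σ2 onset /nr/ (3→4 rises), coda /j/ ok → phonotactically legal
pfuj.sus — σ1 onset /pf/ (1→2 rises), coda /j/ ok; σ2 onset /s/, coda /s/ ok → phonotactically legal
dfaj — σ1 onset /df/ (1→2 rises), coda /j/ ok → phonotactically legal
pes.tej — σ1 onset /p/, coda /s/ ok; σ2 onset /t/, coda /j/ ok → phonotactically legal
Phonotactically legal: trus.nraj, pfuj.sus, dfaj, pes.tej → 4.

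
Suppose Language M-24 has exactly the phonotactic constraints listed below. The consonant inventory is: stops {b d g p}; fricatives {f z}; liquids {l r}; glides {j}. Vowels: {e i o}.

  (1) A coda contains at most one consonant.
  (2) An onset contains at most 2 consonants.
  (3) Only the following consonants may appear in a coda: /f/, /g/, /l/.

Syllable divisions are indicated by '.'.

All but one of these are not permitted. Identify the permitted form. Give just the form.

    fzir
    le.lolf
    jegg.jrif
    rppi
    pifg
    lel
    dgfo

fzir — violates constraint 3: syllable 1 coda contains /r/, which is not a licensed coda consonant → not permitted
le.lolf — violates constraint 1: syllable 2 coda /lf/ has 2 consonants (> 1) → not permitted
jegg.jrif — violates constraint 1: syllable 1 coda /gg/ has 2 consonants (> 1) → not permitted
rppi — violates constraint 2: syllable 1 onset /rpp/ has 3 consonants (> 2) → not permitted
pifg — violates constraint 1: syllable 1 coda /fg/ has 2 consonants (> 1) → not permitted
lel — σ1 onset /l/, coda /l/ ok → permitted
dgfo — violates constraint 2: syllable 1 onset /dgf/ has 3 consonants (> 2) → not permitted

lel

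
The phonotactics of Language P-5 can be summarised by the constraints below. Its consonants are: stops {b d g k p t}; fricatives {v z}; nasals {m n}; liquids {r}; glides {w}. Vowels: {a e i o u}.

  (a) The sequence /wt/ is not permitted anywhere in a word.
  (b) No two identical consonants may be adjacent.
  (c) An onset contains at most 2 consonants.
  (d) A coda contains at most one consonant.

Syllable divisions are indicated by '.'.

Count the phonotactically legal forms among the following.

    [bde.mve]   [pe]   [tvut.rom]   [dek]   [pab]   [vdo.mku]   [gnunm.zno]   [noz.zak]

6

[bde.mve] — σ1 onset /bd/ (2C), coda /∅/ ok; σ2 onset /mv/ (2C), coda /∅/ ok → phonotactically legal
[pe] — σ1 onset /p/, coda /∅/ ok → phonotactically legal
[tvut.rom] — σ1 onset /tv/ (2C), coda /t/ ok; σ2 onset /r/, coda /m/ ok → phonotactically legal
[dek] — σ1 onset /d/, coda /k/ ok → phonotactically legal
[pab] — σ1 onset /p/, coda /b/ ok → phonotactically legal
[vdo.mku] — σ1 onset /vd/ (2C), coda /∅/ ok; σ2 onset /mk/ (2C), coda /∅/ ok → phonotactically legal
[gnunm.zno] — violates constraint (d): syllable 1 coda /nm/ has 2 consonants (> 1) → phonotactically illegal
[noz.zak] — violates constraint (b): adjacent identical consonants /zz/ → phonotactically illegal
Phonotactically legal: [bde.mve], [pe], [tvut.rom], [dek], [pab], [vdo.mku] → 6.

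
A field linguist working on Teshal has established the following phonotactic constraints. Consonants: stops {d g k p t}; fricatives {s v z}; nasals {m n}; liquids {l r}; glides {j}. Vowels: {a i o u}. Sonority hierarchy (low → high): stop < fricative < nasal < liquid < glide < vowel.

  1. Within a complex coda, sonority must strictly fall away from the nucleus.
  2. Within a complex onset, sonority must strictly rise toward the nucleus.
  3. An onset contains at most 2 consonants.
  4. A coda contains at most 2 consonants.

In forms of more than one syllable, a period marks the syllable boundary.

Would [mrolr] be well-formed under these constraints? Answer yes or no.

[mrolr] — violates constraint 1: syllable 1 coda /lr/: /l/ (liquid, 4) → /r/ (liquid, 4) does not fall → ill-formed

no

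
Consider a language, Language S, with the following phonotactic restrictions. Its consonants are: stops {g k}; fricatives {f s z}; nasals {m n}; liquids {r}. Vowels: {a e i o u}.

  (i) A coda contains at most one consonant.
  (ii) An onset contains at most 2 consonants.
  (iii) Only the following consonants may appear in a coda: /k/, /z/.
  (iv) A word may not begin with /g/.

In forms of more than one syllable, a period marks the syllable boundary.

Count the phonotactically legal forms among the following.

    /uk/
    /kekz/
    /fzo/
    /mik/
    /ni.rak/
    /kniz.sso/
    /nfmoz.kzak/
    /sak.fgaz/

6

/uk/ — σ1 onset /∅/, coda /k/ ok → phonotactically legal
/kekz/ — violates constraint (i): syllable 1 coda /kz/ has 2 consonants (> 1) → phonotactically illegal
/fzo/ — σ1 onset /fz/ (2C), coda /∅/ ok → phonotactically legal
/mik/ — σ1 onset /m/, coda /k/ ok → phonotactically legal
/ni.rak/ — σ1 onset /n/, coda /∅/ ok; σ2 onset /r/, coda /k/ ok → phonotactically legal
/kniz.sso/ — σ1 onset /kn/ (2C), coda /z/ ok; σ2 onset /ss/ (2C), coda /∅/ ok → phonotactically legal
/nfmoz.kzak/ — violates constraint (ii): syllable 1 onset /nfm/ has 3 consonants (> 2) → phonotactically illegal
/sak.fgaz/ — σ1 onset /s/, coda /k/ ok; σ2 onset /fg/ (2C), coda /z/ ok → phonotactically legal
Phonotactically legal: /uk/, /fzo/, /mik/, /ni.rak/, /kniz.sso/, /sak.fgaz/ → 6.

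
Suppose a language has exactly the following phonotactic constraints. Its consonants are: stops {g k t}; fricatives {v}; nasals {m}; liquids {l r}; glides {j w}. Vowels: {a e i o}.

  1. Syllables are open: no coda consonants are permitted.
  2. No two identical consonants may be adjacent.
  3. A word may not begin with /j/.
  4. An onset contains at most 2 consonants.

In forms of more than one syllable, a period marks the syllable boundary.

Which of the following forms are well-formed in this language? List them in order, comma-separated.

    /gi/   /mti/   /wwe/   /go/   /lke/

/gi/ — σ1 onset /g/, coda /∅/ ok → well-formed
/mti/ — σ1 onset /mt/ (2C), coda /∅/ ok → well-formed
/wwe/ — violates constraint 2: adjacent identical consonants /ww/ → ill-formed
/go/ — σ1 onset /g/, coda /∅/ ok → well-formed
/lke/ — σ1 onset /lk/ (2C), coda /∅/ ok → well-formed

/gi/, /mti/, /go/, /lke/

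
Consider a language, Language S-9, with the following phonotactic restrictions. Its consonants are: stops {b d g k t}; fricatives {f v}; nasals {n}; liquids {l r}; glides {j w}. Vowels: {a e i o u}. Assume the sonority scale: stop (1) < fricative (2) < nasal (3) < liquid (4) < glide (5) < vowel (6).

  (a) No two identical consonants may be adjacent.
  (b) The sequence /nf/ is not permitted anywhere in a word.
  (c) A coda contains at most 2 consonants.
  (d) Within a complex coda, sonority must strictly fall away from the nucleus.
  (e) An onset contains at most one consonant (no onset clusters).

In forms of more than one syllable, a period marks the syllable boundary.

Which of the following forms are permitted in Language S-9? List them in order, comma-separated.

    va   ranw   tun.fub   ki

va, ki

va — σ1 onset /v/, coda /∅/ ok → permitted
ranw — violates constraint (d): syllable 1 coda /nw/: /n/ (nasal, 3) → /w/ (glide, 5) does not fall → not permitted
tun.fub — violates constraint (b): contains banned sequence /nf/ → not permitted
ki — σ1 onset /k/, coda /∅/ ok → permitted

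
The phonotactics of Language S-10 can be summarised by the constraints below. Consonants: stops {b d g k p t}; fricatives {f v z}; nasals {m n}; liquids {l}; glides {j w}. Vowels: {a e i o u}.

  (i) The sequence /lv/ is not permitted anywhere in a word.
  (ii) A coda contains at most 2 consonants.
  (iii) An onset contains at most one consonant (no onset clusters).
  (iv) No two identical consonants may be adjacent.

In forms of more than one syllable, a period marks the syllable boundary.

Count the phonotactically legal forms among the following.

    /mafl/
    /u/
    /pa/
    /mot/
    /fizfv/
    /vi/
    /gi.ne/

/mafl/ — σ1 onset /m/, coda /fl/ (2C) ok → phonotactically legal
/u/ — σ1 onset /∅/, coda /∅/ ok → phonotactically legal
/pa/ — σ1 onset /p/, coda /∅/ ok → phonotactically legal
/mot/ — σ1 onset /m/, coda /t/ ok → phonotactically legal
/fizfv/ — violates constraint (ii): syllable 1 coda /zfv/ has 3 consonants (> 2) → phonotactically illegal
/vi/ — σ1 onset /v/, coda /∅/ ok → phonotactically legal
/gi.ne/ — σ1 onset /g/, coda /∅/ ok; σ2 onset /n/, coda /∅/ ok → phonotactically legal
Phonotactically legal: /mafl/, /u/, /pa/, /mot/, /vi/, /gi.ne/ → 6.

6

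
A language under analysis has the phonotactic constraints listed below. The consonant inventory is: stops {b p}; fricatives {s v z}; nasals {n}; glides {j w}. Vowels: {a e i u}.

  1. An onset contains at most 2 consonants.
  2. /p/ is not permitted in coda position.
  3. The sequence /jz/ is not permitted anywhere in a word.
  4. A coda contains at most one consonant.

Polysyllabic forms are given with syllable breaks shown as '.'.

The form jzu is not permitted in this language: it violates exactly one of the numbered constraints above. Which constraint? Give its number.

jzu: contains banned sequence /jz/.
This is a violation of constraint 3: "The sequence /jz/ is not permitted anywhere in a word."
The remaining constraints (1, 2, 4) are satisfied.

3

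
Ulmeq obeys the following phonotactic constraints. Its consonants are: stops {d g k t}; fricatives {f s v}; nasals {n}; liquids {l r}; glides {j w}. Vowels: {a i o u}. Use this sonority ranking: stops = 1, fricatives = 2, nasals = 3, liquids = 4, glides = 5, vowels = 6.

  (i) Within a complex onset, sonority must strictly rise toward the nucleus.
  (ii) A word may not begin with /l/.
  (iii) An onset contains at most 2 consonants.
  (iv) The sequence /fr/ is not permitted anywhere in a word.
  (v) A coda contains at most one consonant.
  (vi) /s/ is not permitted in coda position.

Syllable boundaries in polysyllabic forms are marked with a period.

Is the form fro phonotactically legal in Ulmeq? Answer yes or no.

no

fro — violates constraint (iv): contains banned sequence /fr/ → phonotactically illegal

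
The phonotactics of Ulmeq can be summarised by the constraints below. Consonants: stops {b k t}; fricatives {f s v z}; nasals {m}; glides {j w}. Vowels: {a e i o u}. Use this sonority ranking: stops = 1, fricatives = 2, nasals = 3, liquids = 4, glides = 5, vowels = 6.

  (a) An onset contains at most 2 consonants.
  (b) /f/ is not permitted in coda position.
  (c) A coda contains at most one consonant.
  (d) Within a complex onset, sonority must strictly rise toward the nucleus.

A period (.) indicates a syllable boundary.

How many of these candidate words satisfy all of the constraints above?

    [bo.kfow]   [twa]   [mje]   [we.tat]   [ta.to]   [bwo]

[bo.kfow] — σ1 onset /b/, coda /∅/ ok; σ2 onset /kf/ (1→2 rises), coda /w/ ok → phonotactically legal
[twa] — σ1 onset /tw/ (1→5 rises), coda /∅/ ok → phonotactically legal
[mje] — σ1 onset /mj/ (3→5 rises), coda /∅/ ok → phonotactically legal
[we.tat] — σ1 onset /w/, coda /∅/ ok; σ2 onset /t/, coda /t/ ok → phonotactically legal
[ta.to] — σ1 onset /t/, coda /∅/ ok; σ2 onset /t/, coda /∅/ ok → phonotactically legal
[bwo] — σ1 onset /bw/ (1→5 rises), coda /∅/ ok → phonotactically legal
Phonotactically legal: [bo.kfow], [twa], [mje], [we.tat], [ta.to], [bwo] → 6.

6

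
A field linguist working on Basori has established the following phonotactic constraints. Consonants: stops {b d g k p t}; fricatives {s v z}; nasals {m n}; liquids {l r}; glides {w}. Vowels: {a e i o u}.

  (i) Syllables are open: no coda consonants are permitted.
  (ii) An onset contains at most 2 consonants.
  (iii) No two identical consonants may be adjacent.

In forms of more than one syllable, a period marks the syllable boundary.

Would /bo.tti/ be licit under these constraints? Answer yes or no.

no

/bo.tti/ — violates constraint (iii): adjacent identical consonants /tt/ → illicit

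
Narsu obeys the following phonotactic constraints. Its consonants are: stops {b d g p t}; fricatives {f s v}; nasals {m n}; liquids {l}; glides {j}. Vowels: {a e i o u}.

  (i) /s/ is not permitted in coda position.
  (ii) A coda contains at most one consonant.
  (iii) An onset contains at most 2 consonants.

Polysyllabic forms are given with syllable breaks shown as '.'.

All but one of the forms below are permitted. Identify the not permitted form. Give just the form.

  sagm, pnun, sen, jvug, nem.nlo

sagm

sagm — violates constraint (ii): syllable 1 coda /gm/ has 2 consonants (> 1) → not permitted
pnun — σ1 onset /pn/ (2C), coda /n/ ok → permitted
sen — σ1 onset /s/, coda /n/ ok → permitted
jvug — σ1 onset /jv/ (2C), coda /g/ ok → permitted
nem.nlo — σ1 onset /n/, coda /m/ ok; σ2 onset /nl/ (2C), coda /∅/ ok → permitted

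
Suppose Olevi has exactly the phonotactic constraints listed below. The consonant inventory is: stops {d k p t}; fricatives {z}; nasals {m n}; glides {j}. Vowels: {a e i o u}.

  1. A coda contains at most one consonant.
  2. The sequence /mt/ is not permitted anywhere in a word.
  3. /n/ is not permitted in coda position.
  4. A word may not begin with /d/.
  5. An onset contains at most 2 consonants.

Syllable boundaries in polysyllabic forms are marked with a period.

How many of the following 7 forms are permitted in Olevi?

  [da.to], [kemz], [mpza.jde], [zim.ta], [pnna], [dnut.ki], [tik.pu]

1

[da.to] — violates constraint 4: word begins with /d/ → not permitted
[kemz] — violates constraint 1: syllable 1 coda /mz/ has 2 consonants (> 1) → not permitted
[mpza.jde] — violates constraint 5: syllable 1 onset /mpz/ has 3 consonants (> 2) → not permitted
[zim.ta] — violates constraint 2: contains banned sequence /mt/ → not permitted
[pnna] — violates constraint 5: syllable 1 onset /pnn/ has 3 consonants (> 2) → not permitted
[dnut.ki] — violates constraint 4: word begins with /d/ → not permitted
[tik.pu] — σ1 onset /t/, coda /k/ ok; σ2 onset /p/, coda /∅/ ok → permitted
Permitted: [tik.pu] → 1.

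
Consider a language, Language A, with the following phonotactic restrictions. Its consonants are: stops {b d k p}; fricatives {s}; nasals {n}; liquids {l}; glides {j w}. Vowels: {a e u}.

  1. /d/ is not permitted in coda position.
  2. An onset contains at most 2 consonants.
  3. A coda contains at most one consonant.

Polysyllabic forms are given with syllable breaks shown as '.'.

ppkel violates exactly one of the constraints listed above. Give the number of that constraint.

2

ppkel: syllable 1 onset /ppk/ has 3 consonants (> 2).
This is a violation of constraint 2: "An onset contains at most 2 consonants."
The remaining constraints (1, 3) are satisfied.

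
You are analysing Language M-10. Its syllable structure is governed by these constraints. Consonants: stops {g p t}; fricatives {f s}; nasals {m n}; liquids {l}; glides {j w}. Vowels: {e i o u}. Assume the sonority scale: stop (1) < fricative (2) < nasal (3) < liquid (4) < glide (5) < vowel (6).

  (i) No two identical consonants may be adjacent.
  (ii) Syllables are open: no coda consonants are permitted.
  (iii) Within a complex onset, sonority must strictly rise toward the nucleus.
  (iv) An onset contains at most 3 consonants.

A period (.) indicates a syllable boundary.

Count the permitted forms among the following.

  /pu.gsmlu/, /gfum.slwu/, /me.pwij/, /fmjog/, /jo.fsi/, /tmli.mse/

0

/pu.gsmlu/ — violates constraint (iv): syllable 2 onset /gsml/ has 4 consonants (> 3) → not permitted
/gfum.slwu/ — violates constraint (ii): syllable 1 coda /m/ has 1 consonant (> 0) → not permitted
/me.pwij/ — violates constraint (ii): syllable 2 coda /j/ has 1 consonant (> 0) → not permitted
/fmjog/ — violates constraint (ii): syllable 1 coda /g/ has 1 consonant (> 0) → not permitted
/jo.fsi/ — violates constraint (iii): syllable 2 onset /fs/: /f/ (fricative, 2) → /s/ (fricative, 2) does not rise → not permitted
/tmli.mse/ — violates constraint (iii): syllable 2 onset /ms/: /m/ (nasal, 3) → /s/ (fricative, 2) does not rise → not permitted
No form is permitted → 0.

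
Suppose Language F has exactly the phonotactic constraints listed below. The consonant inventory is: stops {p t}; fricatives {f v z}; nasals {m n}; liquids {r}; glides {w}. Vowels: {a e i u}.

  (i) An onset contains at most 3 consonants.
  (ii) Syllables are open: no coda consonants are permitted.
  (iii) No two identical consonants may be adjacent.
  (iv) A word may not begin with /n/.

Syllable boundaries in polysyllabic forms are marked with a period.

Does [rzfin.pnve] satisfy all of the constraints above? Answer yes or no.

no

[rzfin.pnve] — violates constraint (ii): syllable 1 coda /n/ has 1 consonant (> 0) → phonotactically illegal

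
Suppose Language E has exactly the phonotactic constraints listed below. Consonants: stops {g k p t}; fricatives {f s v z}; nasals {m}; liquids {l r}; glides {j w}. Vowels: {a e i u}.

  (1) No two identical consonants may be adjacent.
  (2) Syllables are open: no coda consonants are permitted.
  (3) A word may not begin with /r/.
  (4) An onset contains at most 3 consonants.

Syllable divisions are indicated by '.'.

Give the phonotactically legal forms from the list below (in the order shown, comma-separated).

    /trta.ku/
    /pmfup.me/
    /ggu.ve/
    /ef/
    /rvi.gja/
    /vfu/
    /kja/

/trta.ku/ — σ1 onset /trt/ (3C), coda /∅/ ok; σ2 onset /k/, coda /∅/ ok → phonotactically legal
/pmfup.me/ — violates constraint 2: syllable 1 coda /p/ has 1 consonant (> 0) → phonotactically illegal
/ggu.ve/ — violates constraint 1: adjacent identical consonants /gg/ → phonotactically illegal
/ef/ — violates constraint 2: syllable 1 coda /f/ has 1 consonant (> 0) → phonotactically illegal
/rvi.gja/ — violates constraint 3: word begins with /r/ → phonotactically illegal
/vfu/ — σ1 onset /vf/ (2C), coda /∅/ ok → phonotactically legal
/kja/ — σ1 onset /kj/ (2C), coda /∅/ ok → phonotactically legal

/trta.ku/, /vfu/, /kja/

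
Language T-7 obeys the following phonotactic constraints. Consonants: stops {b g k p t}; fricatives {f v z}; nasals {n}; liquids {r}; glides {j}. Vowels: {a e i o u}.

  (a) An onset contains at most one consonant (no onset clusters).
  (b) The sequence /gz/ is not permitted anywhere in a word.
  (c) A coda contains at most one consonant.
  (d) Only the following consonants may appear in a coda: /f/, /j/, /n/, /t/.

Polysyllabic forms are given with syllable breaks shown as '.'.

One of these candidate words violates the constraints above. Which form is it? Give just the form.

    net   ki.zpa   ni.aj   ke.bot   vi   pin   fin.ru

ki.zpa

net — σ1 onset /n/, coda /t/ ok → permitted
ki.zpa — violates constraint (a): syllable 2 onset /zp/ has 2 consonants (> 1) → not permitted
ni.aj — σ1 onset /n/, coda /∅/ ok; σ2 onset /∅/, coda /j/ ok → permitted
ke.bot — σ1 onset /k/, coda /∅/ ok; σ2 onset /b/, coda /t/ ok → permitted
vi — σ1 onset /v/, coda /∅/ ok → permitted
pin — σ1 onset /p/, coda /n/ ok → permitted
fin.ru — σ1 onset /f/, coda /n/ ok; σ2 onset /r/, coda /∅/ ok → permitted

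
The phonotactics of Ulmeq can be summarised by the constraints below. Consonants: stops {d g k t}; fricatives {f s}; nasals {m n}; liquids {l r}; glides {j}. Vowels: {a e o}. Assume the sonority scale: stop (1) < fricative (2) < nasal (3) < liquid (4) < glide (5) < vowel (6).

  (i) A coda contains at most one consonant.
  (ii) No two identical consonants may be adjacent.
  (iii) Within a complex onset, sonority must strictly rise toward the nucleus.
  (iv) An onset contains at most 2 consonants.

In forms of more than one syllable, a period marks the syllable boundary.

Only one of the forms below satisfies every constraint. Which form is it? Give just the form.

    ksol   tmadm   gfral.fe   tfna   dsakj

ksol

ksol — σ1 onset /ks/ (1→2 rises), coda /l/ ok → permitted
tmadm — violates constraint (i): syllable 1 coda /dm/ has 2 consonants (> 1) → not permitted
gfral.fe — violates constraint (iv): syllable 1 onset /gfr/ has 3 consonants (> 2) → not permitted
tfna — violates constraint (iv): syllable 1 onset /tfn/ has 3 consonants (> 2) → not permitted
dsakj — violates constraint (i): syllable 1 coda /kj/ has 2 consonants (> 1) → not permitted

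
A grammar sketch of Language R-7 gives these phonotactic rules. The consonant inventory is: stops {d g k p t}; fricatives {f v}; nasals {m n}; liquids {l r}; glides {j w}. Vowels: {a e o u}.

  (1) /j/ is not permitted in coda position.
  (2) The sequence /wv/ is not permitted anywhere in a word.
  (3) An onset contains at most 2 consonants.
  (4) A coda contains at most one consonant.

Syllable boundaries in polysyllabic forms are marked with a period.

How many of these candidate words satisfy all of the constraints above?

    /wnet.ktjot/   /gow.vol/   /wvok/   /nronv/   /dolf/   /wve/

0

/wnet.ktjot/ — violates constraint 3: syllable 2 onset /ktj/ has 3 consonants (> 2) → illicit
/gow.vol/ — violates constraint 2: contains banned sequence /wv/ → illicit
/wvok/ — violates constraint 2: contains banned sequence /wv/ → illicit
/nronv/ — violates constraint 4: syllable 1 coda /nv/ has 2 consonants (> 1) → illicit
/dolf/ — violates constraint 4: syllable 1 coda /lf/ has 2 consonants (> 1) → illicit
/wve/ — violates constraint 2: contains banned sequence /wv/ → illicit
No form is licit → 0.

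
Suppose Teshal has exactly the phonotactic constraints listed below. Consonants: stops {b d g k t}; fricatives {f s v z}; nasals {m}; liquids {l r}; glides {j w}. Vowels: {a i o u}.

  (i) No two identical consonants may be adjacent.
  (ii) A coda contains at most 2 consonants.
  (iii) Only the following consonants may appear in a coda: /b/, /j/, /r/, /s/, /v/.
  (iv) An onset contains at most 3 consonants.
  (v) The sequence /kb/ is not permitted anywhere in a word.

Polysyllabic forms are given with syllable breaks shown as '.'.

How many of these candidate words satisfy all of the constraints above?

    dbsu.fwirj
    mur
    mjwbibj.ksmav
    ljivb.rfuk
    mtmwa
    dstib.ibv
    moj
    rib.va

5

dbsu.fwirj — σ1 onset /dbs/ (3C), coda /∅/ ok; σ2 onset /fw/ (2C), coda /rj/ (2C) ok → licit
mur — σ1 onset /m/, coda /r/ ok → licit
mjwbibj.ksmav — violates constraint (iv): syllable 1 onset /mjwb/ has 4 consonants (> 3) → illicit
ljivb.rfuk — violates constraint (iii): syllable 2 coda contains /k/, which is not a licensed coda consonant → illicit
mtmwa — violates constraint (iv): syllable 1 onset /mtmw/ has 4 consonants (> 3) → illicit
dstib.ibv — σ1 onset /dst/ (3C), coda /b/ ok; σ2 onset /∅/, coda /bv/ (2C) ok → licit
moj — σ1 onset /m/, coda /j/ ok → licit
rib.va — σ1 onset /r/, coda /b/ ok; σ2 onset /v/, coda /∅/ ok → licit
Licit: dbsu.fwirj, mur, dstib.ibv, moj, rib.va → 5.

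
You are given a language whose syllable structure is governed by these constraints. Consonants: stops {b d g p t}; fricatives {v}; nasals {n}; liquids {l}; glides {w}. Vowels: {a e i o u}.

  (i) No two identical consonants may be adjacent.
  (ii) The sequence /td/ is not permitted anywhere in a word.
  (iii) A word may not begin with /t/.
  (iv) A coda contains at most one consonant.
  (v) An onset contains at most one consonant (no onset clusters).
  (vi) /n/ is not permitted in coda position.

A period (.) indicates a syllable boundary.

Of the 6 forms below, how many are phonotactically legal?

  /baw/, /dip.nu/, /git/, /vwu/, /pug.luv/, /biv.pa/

/baw/ — σ1 onset /b/, coda /w/ ok → phonotactically legal
/dip.nu/ — σ1 onset /d/, coda /p/ ok; σ2 onset /n/, coda /∅/ ok → phonotactically legal
/git/ — σ1 onset /g/, coda /t/ ok → phonotactically legal
/vwu/ — violates constraint (v): syllable 1 onset /vw/ has 2 consonants (> 1) → phonotactically illegal
/pug.luv/ — σ1 onset /p/, coda /g/ ok; σ2 onset /l/, coda /v/ ok → phonotactically legal
/biv.pa/ — σ1 onset /b/, coda /v/ ok; σ2 onset /p/, coda /∅/ ok → phonotactically legal
Phonotactically legal: /baw/, /dip.nu/, /git/, /pug.luv/, /biv.pa/ → 5.

5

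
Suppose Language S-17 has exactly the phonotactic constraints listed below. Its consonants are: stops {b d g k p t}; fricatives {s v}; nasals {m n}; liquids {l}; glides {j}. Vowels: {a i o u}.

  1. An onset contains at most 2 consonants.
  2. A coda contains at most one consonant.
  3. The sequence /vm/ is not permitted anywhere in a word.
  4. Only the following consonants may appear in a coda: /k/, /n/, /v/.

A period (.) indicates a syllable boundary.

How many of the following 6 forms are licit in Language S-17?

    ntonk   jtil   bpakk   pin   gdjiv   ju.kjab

1

ntonk — violates constraint 2: syllable 1 coda /nk/ has 2 consonants (> 1) → illicit
jtil — violates constraint 4: syllable 1 coda contains /l/, which is not a licensed coda consonant → illicit
bpakk — violates constraint 2: syllable 1 coda /kk/ has 2 consonants (> 1) → illicit
pin — σ1 onset /p/, coda /n/ ok → licit
gdjiv — violates constraint 1: syllable 1 onset /gdj/ has 3 consonants (> 2) → illicit
ju.kjab — violates constraint 4: syllable 2 coda contains /b/, which is not a licensed coda consonant → illicit
Licit: pin → 1.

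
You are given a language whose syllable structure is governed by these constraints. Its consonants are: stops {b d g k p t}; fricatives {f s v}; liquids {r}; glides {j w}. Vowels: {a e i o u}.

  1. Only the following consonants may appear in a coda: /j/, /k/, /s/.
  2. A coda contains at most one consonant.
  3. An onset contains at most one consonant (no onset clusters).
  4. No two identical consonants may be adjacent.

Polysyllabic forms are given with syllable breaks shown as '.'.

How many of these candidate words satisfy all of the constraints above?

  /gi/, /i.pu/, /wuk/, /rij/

4

/gi/ — σ1 onset /g/, coda /∅/ ok → phonotactically legal
/i.pu/ — σ1 onset /∅/, coda /∅/ ok; σ2 onset /p/, coda /∅/ ok → phonotactically legal
/wuk/ — σ1 onset /w/, coda /k/ ok → phonotactically legal
/rij/ — σ1 onset /r/, coda /j/ ok → phonotactically legal
Phonotactically legal: /gi/, /i.pu/, /wuk/, /rij/ → 4.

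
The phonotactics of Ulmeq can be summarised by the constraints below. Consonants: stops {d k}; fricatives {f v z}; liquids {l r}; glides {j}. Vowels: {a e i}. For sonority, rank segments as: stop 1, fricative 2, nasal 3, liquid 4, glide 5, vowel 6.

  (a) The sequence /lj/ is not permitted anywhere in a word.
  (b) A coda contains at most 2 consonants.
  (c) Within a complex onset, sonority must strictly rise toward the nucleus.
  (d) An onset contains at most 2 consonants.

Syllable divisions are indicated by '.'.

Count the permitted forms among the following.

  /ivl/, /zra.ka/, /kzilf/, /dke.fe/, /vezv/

4

/ivl/ — σ1 onset /∅/, coda /vl/ (2C) ok → permitted
/zra.ka/ — σ1 onset /zr/ (2→4 rises), coda /∅/ ok; σ2 onset /k/, coda /∅/ ok → permitted
/kzilf/ — σ1 onset /kz/ (1→2 rises), coda /lf/ (2C) ok → permitted
/dke.fe/ — violates constraint (c): syllable 1 onset /dk/: /d/ (stop, 1) → /k/ (stop, 1) does not rise → not permitted
/vezv/ — σ1 onset /v/, coda /zv/ (2C) ok → permitted
Permitted: /ivl/, /zra.ka/, /kzilf/, /vezv/ → 4.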